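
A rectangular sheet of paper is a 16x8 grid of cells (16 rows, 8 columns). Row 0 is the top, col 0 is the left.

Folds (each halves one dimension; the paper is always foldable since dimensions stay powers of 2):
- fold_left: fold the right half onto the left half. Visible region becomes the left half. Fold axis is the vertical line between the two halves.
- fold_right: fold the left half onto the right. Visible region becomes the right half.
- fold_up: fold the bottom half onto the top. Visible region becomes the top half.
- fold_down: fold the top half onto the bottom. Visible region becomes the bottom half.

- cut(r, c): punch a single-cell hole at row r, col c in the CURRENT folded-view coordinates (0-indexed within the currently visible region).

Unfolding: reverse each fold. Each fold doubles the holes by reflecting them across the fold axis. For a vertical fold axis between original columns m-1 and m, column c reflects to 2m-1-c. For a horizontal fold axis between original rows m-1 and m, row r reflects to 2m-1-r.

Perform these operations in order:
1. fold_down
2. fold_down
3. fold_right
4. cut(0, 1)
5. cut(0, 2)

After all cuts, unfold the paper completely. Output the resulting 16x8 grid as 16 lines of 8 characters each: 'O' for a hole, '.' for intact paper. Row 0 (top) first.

Answer: ........
........
........
.OO..OO.
.OO..OO.
........
........
........
........
........
........
.OO..OO.
.OO..OO.
........
........
........

Derivation:
Op 1 fold_down: fold axis h@8; visible region now rows[8,16) x cols[0,8) = 8x8
Op 2 fold_down: fold axis h@12; visible region now rows[12,16) x cols[0,8) = 4x8
Op 3 fold_right: fold axis v@4; visible region now rows[12,16) x cols[4,8) = 4x4
Op 4 cut(0, 1): punch at orig (12,5); cuts so far [(12, 5)]; region rows[12,16) x cols[4,8) = 4x4
Op 5 cut(0, 2): punch at orig (12,6); cuts so far [(12, 5), (12, 6)]; region rows[12,16) x cols[4,8) = 4x4
Unfold 1 (reflect across v@4): 4 holes -> [(12, 1), (12, 2), (12, 5), (12, 6)]
Unfold 2 (reflect across h@12): 8 holes -> [(11, 1), (11, 2), (11, 5), (11, 6), (12, 1), (12, 2), (12, 5), (12, 6)]
Unfold 3 (reflect across h@8): 16 holes -> [(3, 1), (3, 2), (3, 5), (3, 6), (4, 1), (4, 2), (4, 5), (4, 6), (11, 1), (11, 2), (11, 5), (11, 6), (12, 1), (12, 2), (12, 5), (12, 6)]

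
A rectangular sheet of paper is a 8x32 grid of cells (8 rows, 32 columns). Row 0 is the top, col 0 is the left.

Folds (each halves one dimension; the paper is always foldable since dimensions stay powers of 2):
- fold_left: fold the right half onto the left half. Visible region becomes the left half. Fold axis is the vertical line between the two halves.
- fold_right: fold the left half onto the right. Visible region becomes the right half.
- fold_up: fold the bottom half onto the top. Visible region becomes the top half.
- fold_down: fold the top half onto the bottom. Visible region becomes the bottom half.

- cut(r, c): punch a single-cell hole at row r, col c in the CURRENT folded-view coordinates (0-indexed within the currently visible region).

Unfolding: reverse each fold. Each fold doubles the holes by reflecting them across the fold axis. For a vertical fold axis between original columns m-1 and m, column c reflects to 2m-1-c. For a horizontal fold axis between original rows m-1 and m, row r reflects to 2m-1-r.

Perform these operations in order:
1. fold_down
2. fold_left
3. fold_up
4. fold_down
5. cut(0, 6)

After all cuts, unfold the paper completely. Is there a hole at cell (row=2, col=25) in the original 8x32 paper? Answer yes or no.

Op 1 fold_down: fold axis h@4; visible region now rows[4,8) x cols[0,32) = 4x32
Op 2 fold_left: fold axis v@16; visible region now rows[4,8) x cols[0,16) = 4x16
Op 3 fold_up: fold axis h@6; visible region now rows[4,6) x cols[0,16) = 2x16
Op 4 fold_down: fold axis h@5; visible region now rows[5,6) x cols[0,16) = 1x16
Op 5 cut(0, 6): punch at orig (5,6); cuts so far [(5, 6)]; region rows[5,6) x cols[0,16) = 1x16
Unfold 1 (reflect across h@5): 2 holes -> [(4, 6), (5, 6)]
Unfold 2 (reflect across h@6): 4 holes -> [(4, 6), (5, 6), (6, 6), (7, 6)]
Unfold 3 (reflect across v@16): 8 holes -> [(4, 6), (4, 25), (5, 6), (5, 25), (6, 6), (6, 25), (7, 6), (7, 25)]
Unfold 4 (reflect across h@4): 16 holes -> [(0, 6), (0, 25), (1, 6), (1, 25), (2, 6), (2, 25), (3, 6), (3, 25), (4, 6), (4, 25), (5, 6), (5, 25), (6, 6), (6, 25), (7, 6), (7, 25)]
Holes: [(0, 6), (0, 25), (1, 6), (1, 25), (2, 6), (2, 25), (3, 6), (3, 25), (4, 6), (4, 25), (5, 6), (5, 25), (6, 6), (6, 25), (7, 6), (7, 25)]

Answer: yes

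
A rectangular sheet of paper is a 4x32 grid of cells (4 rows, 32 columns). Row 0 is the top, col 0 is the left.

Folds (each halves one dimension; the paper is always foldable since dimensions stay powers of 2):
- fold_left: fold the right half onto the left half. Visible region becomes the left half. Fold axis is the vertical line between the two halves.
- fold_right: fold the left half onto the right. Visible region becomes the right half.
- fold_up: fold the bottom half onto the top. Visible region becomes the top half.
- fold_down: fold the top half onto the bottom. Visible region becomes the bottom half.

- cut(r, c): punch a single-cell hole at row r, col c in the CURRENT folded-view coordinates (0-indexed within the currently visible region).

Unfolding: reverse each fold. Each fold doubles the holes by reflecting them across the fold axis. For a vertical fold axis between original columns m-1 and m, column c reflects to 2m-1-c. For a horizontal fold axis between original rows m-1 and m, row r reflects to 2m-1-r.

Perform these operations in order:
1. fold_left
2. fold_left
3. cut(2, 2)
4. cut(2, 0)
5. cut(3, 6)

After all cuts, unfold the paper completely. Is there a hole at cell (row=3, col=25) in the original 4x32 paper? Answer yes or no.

Op 1 fold_left: fold axis v@16; visible region now rows[0,4) x cols[0,16) = 4x16
Op 2 fold_left: fold axis v@8; visible region now rows[0,4) x cols[0,8) = 4x8
Op 3 cut(2, 2): punch at orig (2,2); cuts so far [(2, 2)]; region rows[0,4) x cols[0,8) = 4x8
Op 4 cut(2, 0): punch at orig (2,0); cuts so far [(2, 0), (2, 2)]; region rows[0,4) x cols[0,8) = 4x8
Op 5 cut(3, 6): punch at orig (3,6); cuts so far [(2, 0), (2, 2), (3, 6)]; region rows[0,4) x cols[0,8) = 4x8
Unfold 1 (reflect across v@8): 6 holes -> [(2, 0), (2, 2), (2, 13), (2, 15), (3, 6), (3, 9)]
Unfold 2 (reflect across v@16): 12 holes -> [(2, 0), (2, 2), (2, 13), (2, 15), (2, 16), (2, 18), (2, 29), (2, 31), (3, 6), (3, 9), (3, 22), (3, 25)]
Holes: [(2, 0), (2, 2), (2, 13), (2, 15), (2, 16), (2, 18), (2, 29), (2, 31), (3, 6), (3, 9), (3, 22), (3, 25)]

Answer: yes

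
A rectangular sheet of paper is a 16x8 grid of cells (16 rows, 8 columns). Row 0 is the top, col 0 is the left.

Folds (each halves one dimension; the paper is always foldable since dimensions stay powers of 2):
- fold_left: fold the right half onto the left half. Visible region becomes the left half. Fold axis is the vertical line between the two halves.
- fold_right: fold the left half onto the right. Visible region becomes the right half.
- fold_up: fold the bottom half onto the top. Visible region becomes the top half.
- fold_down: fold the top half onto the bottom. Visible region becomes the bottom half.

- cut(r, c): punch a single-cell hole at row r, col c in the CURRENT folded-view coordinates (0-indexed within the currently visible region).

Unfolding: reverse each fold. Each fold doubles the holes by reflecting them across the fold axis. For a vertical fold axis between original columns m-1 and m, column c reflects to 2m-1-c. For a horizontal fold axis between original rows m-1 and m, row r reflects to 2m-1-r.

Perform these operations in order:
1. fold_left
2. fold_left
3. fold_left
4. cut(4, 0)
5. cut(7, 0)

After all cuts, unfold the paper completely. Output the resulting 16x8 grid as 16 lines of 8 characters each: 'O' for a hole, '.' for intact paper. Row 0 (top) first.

Op 1 fold_left: fold axis v@4; visible region now rows[0,16) x cols[0,4) = 16x4
Op 2 fold_left: fold axis v@2; visible region now rows[0,16) x cols[0,2) = 16x2
Op 3 fold_left: fold axis v@1; visible region now rows[0,16) x cols[0,1) = 16x1
Op 4 cut(4, 0): punch at orig (4,0); cuts so far [(4, 0)]; region rows[0,16) x cols[0,1) = 16x1
Op 5 cut(7, 0): punch at orig (7,0); cuts so far [(4, 0), (7, 0)]; region rows[0,16) x cols[0,1) = 16x1
Unfold 1 (reflect across v@1): 4 holes -> [(4, 0), (4, 1), (7, 0), (7, 1)]
Unfold 2 (reflect across v@2): 8 holes -> [(4, 0), (4, 1), (4, 2), (4, 3), (7, 0), (7, 1), (7, 2), (7, 3)]
Unfold 3 (reflect across v@4): 16 holes -> [(4, 0), (4, 1), (4, 2), (4, 3), (4, 4), (4, 5), (4, 6), (4, 7), (7, 0), (7, 1), (7, 2), (7, 3), (7, 4), (7, 5), (7, 6), (7, 7)]

Answer: ........
........
........
........
OOOOOOOO
........
........
OOOOOOOO
........
........
........
........
........
........
........
........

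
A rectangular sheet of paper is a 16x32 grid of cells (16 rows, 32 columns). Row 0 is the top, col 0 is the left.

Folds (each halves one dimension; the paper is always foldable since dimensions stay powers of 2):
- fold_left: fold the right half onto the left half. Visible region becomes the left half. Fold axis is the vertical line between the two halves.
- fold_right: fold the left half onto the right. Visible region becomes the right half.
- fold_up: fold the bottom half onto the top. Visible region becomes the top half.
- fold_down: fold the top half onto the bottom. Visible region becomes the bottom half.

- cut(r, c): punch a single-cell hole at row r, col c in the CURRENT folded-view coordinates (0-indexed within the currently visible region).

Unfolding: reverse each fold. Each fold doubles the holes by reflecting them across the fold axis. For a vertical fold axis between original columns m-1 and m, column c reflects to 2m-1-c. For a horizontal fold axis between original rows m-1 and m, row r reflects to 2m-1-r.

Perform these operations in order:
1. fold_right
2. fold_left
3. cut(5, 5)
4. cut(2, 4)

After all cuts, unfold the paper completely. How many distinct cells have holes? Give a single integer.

Answer: 8

Derivation:
Op 1 fold_right: fold axis v@16; visible region now rows[0,16) x cols[16,32) = 16x16
Op 2 fold_left: fold axis v@24; visible region now rows[0,16) x cols[16,24) = 16x8
Op 3 cut(5, 5): punch at orig (5,21); cuts so far [(5, 21)]; region rows[0,16) x cols[16,24) = 16x8
Op 4 cut(2, 4): punch at orig (2,20); cuts so far [(2, 20), (5, 21)]; region rows[0,16) x cols[16,24) = 16x8
Unfold 1 (reflect across v@24): 4 holes -> [(2, 20), (2, 27), (5, 21), (5, 26)]
Unfold 2 (reflect across v@16): 8 holes -> [(2, 4), (2, 11), (2, 20), (2, 27), (5, 5), (5, 10), (5, 21), (5, 26)]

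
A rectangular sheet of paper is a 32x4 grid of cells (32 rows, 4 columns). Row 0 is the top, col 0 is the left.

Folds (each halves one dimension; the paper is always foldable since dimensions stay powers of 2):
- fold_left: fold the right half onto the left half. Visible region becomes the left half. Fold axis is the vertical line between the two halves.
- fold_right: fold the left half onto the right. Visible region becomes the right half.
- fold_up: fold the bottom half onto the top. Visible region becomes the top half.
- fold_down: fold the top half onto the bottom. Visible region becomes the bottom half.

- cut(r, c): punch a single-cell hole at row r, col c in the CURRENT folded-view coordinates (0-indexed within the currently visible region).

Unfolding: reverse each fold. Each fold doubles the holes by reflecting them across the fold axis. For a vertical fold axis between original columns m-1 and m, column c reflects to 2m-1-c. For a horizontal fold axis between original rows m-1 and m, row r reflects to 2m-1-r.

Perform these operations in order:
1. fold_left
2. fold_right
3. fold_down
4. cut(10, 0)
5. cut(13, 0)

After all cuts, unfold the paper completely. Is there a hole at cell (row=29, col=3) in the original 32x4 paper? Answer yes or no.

Op 1 fold_left: fold axis v@2; visible region now rows[0,32) x cols[0,2) = 32x2
Op 2 fold_right: fold axis v@1; visible region now rows[0,32) x cols[1,2) = 32x1
Op 3 fold_down: fold axis h@16; visible region now rows[16,32) x cols[1,2) = 16x1
Op 4 cut(10, 0): punch at orig (26,1); cuts so far [(26, 1)]; region rows[16,32) x cols[1,2) = 16x1
Op 5 cut(13, 0): punch at orig (29,1); cuts so far [(26, 1), (29, 1)]; region rows[16,32) x cols[1,2) = 16x1
Unfold 1 (reflect across h@16): 4 holes -> [(2, 1), (5, 1), (26, 1), (29, 1)]
Unfold 2 (reflect across v@1): 8 holes -> [(2, 0), (2, 1), (5, 0), (5, 1), (26, 0), (26, 1), (29, 0), (29, 1)]
Unfold 3 (reflect across v@2): 16 holes -> [(2, 0), (2, 1), (2, 2), (2, 3), (5, 0), (5, 1), (5, 2), (5, 3), (26, 0), (26, 1), (26, 2), (26, 3), (29, 0), (29, 1), (29, 2), (29, 3)]
Holes: [(2, 0), (2, 1), (2, 2), (2, 3), (5, 0), (5, 1), (5, 2), (5, 3), (26, 0), (26, 1), (26, 2), (26, 3), (29, 0), (29, 1), (29, 2), (29, 3)]

Answer: yes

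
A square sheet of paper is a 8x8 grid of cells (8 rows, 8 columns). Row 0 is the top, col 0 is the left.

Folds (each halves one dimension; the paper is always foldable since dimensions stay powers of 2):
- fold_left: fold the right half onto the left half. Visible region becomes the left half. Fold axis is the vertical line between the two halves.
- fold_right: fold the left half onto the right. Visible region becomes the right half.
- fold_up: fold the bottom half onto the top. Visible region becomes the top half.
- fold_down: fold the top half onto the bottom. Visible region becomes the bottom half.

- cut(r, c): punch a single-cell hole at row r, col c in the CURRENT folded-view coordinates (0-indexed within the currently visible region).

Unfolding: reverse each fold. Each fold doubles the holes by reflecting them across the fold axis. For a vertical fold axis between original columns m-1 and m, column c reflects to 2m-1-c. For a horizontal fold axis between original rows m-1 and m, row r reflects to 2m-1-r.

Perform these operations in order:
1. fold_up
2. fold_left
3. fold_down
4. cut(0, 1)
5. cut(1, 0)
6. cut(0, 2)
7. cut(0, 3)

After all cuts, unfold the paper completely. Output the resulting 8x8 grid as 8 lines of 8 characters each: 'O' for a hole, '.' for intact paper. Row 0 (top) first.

Op 1 fold_up: fold axis h@4; visible region now rows[0,4) x cols[0,8) = 4x8
Op 2 fold_left: fold axis v@4; visible region now rows[0,4) x cols[0,4) = 4x4
Op 3 fold_down: fold axis h@2; visible region now rows[2,4) x cols[0,4) = 2x4
Op 4 cut(0, 1): punch at orig (2,1); cuts so far [(2, 1)]; region rows[2,4) x cols[0,4) = 2x4
Op 5 cut(1, 0): punch at orig (3,0); cuts so far [(2, 1), (3, 0)]; region rows[2,4) x cols[0,4) = 2x4
Op 6 cut(0, 2): punch at orig (2,2); cuts so far [(2, 1), (2, 2), (3, 0)]; region rows[2,4) x cols[0,4) = 2x4
Op 7 cut(0, 3): punch at orig (2,3); cuts so far [(2, 1), (2, 2), (2, 3), (3, 0)]; region rows[2,4) x cols[0,4) = 2x4
Unfold 1 (reflect across h@2): 8 holes -> [(0, 0), (1, 1), (1, 2), (1, 3), (2, 1), (2, 2), (2, 3), (3, 0)]
Unfold 2 (reflect across v@4): 16 holes -> [(0, 0), (0, 7), (1, 1), (1, 2), (1, 3), (1, 4), (1, 5), (1, 6), (2, 1), (2, 2), (2, 3), (2, 4), (2, 5), (2, 6), (3, 0), (3, 7)]
Unfold 3 (reflect across h@4): 32 holes -> [(0, 0), (0, 7), (1, 1), (1, 2), (1, 3), (1, 4), (1, 5), (1, 6), (2, 1), (2, 2), (2, 3), (2, 4), (2, 5), (2, 6), (3, 0), (3, 7), (4, 0), (4, 7), (5, 1), (5, 2), (5, 3), (5, 4), (5, 5), (5, 6), (6, 1), (6, 2), (6, 3), (6, 4), (6, 5), (6, 6), (7, 0), (7, 7)]

Answer: O......O
.OOOOOO.
.OOOOOO.
O......O
O......O
.OOOOOO.
.OOOOOO.
O......O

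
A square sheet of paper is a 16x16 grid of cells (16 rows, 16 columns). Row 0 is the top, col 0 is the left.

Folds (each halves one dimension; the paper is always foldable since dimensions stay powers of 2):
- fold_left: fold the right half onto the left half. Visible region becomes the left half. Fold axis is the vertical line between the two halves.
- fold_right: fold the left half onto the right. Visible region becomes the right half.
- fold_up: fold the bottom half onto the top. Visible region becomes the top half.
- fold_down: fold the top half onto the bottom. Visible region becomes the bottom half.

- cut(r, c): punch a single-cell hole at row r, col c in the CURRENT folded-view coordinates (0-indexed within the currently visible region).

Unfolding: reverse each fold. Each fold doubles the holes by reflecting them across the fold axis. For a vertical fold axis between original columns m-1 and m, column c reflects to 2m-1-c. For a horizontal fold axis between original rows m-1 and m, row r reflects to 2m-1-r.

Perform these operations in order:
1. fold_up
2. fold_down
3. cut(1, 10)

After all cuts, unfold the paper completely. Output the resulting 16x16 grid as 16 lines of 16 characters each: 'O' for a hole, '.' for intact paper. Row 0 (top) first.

Answer: ................
................
..........O.....
................
................
..........O.....
................
................
................
................
..........O.....
................
................
..........O.....
................
................

Derivation:
Op 1 fold_up: fold axis h@8; visible region now rows[0,8) x cols[0,16) = 8x16
Op 2 fold_down: fold axis h@4; visible region now rows[4,8) x cols[0,16) = 4x16
Op 3 cut(1, 10): punch at orig (5,10); cuts so far [(5, 10)]; region rows[4,8) x cols[0,16) = 4x16
Unfold 1 (reflect across h@4): 2 holes -> [(2, 10), (5, 10)]
Unfold 2 (reflect across h@8): 4 holes -> [(2, 10), (5, 10), (10, 10), (13, 10)]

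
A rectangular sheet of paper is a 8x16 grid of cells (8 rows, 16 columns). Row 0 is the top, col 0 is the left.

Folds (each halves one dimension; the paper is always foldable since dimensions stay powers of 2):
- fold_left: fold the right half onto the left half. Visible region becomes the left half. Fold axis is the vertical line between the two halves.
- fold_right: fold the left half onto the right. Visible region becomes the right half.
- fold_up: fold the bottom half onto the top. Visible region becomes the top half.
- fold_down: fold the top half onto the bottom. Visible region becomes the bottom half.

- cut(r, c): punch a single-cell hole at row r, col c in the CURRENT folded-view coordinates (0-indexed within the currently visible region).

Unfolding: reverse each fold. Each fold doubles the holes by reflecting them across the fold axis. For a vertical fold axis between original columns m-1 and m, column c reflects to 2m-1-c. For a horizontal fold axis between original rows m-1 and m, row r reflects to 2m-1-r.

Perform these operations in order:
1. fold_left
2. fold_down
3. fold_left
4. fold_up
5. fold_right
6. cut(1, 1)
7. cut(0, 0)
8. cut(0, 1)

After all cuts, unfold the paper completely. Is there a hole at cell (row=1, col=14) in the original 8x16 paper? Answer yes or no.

Answer: no

Derivation:
Op 1 fold_left: fold axis v@8; visible region now rows[0,8) x cols[0,8) = 8x8
Op 2 fold_down: fold axis h@4; visible region now rows[4,8) x cols[0,8) = 4x8
Op 3 fold_left: fold axis v@4; visible region now rows[4,8) x cols[0,4) = 4x4
Op 4 fold_up: fold axis h@6; visible region now rows[4,6) x cols[0,4) = 2x4
Op 5 fold_right: fold axis v@2; visible region now rows[4,6) x cols[2,4) = 2x2
Op 6 cut(1, 1): punch at orig (5,3); cuts so far [(5, 3)]; region rows[4,6) x cols[2,4) = 2x2
Op 7 cut(0, 0): punch at orig (4,2); cuts so far [(4, 2), (5, 3)]; region rows[4,6) x cols[2,4) = 2x2
Op 8 cut(0, 1): punch at orig (4,3); cuts so far [(4, 2), (4, 3), (5, 3)]; region rows[4,6) x cols[2,4) = 2x2
Unfold 1 (reflect across v@2): 6 holes -> [(4, 0), (4, 1), (4, 2), (4, 3), (5, 0), (5, 3)]
Unfold 2 (reflect across h@6): 12 holes -> [(4, 0), (4, 1), (4, 2), (4, 3), (5, 0), (5, 3), (6, 0), (6, 3), (7, 0), (7, 1), (7, 2), (7, 3)]
Unfold 3 (reflect across v@4): 24 holes -> [(4, 0), (4, 1), (4, 2), (4, 3), (4, 4), (4, 5), (4, 6), (4, 7), (5, 0), (5, 3), (5, 4), (5, 7), (6, 0), (6, 3), (6, 4), (6, 7), (7, 0), (7, 1), (7, 2), (7, 3), (7, 4), (7, 5), (7, 6), (7, 7)]
Unfold 4 (reflect across h@4): 48 holes -> [(0, 0), (0, 1), (0, 2), (0, 3), (0, 4), (0, 5), (0, 6), (0, 7), (1, 0), (1, 3), (1, 4), (1, 7), (2, 0), (2, 3), (2, 4), (2, 7), (3, 0), (3, 1), (3, 2), (3, 3), (3, 4), (3, 5), (3, 6), (3, 7), (4, 0), (4, 1), (4, 2), (4, 3), (4, 4), (4, 5), (4, 6), (4, 7), (5, 0), (5, 3), (5, 4), (5, 7), (6, 0), (6, 3), (6, 4), (6, 7), (7, 0), (7, 1), (7, 2), (7, 3), (7, 4), (7, 5), (7, 6), (7, 7)]
Unfold 5 (reflect across v@8): 96 holes -> [(0, 0), (0, 1), (0, 2), (0, 3), (0, 4), (0, 5), (0, 6), (0, 7), (0, 8), (0, 9), (0, 10), (0, 11), (0, 12), (0, 13), (0, 14), (0, 15), (1, 0), (1, 3), (1, 4), (1, 7), (1, 8), (1, 11), (1, 12), (1, 15), (2, 0), (2, 3), (2, 4), (2, 7), (2, 8), (2, 11), (2, 12), (2, 15), (3, 0), (3, 1), (3, 2), (3, 3), (3, 4), (3, 5), (3, 6), (3, 7), (3, 8), (3, 9), (3, 10), (3, 11), (3, 12), (3, 13), (3, 14), (3, 15), (4, 0), (4, 1), (4, 2), (4, 3), (4, 4), (4, 5), (4, 6), (4, 7), (4, 8), (4, 9), (4, 10), (4, 11), (4, 12), (4, 13), (4, 14), (4, 15), (5, 0), (5, 3), (5, 4), (5, 7), (5, 8), (5, 11), (5, 12), (5, 15), (6, 0), (6, 3), (6, 4), (6, 7), (6, 8), (6, 11), (6, 12), (6, 15), (7, 0), (7, 1), (7, 2), (7, 3), (7, 4), (7, 5), (7, 6), (7, 7), (7, 8), (7, 9), (7, 10), (7, 11), (7, 12), (7, 13), (7, 14), (7, 15)]
Holes: [(0, 0), (0, 1), (0, 2), (0, 3), (0, 4), (0, 5), (0, 6), (0, 7), (0, 8), (0, 9), (0, 10), (0, 11), (0, 12), (0, 13), (0, 14), (0, 15), (1, 0), (1, 3), (1, 4), (1, 7), (1, 8), (1, 11), (1, 12), (1, 15), (2, 0), (2, 3), (2, 4), (2, 7), (2, 8), (2, 11), (2, 12), (2, 15), (3, 0), (3, 1), (3, 2), (3, 3), (3, 4), (3, 5), (3, 6), (3, 7), (3, 8), (3, 9), (3, 10), (3, 11), (3, 12), (3, 13), (3, 14), (3, 15), (4, 0), (4, 1), (4, 2), (4, 3), (4, 4), (4, 5), (4, 6), (4, 7), (4, 8), (4, 9), (4, 10), (4, 11), (4, 12), (4, 13), (4, 14), (4, 15), (5, 0), (5, 3), (5, 4), (5, 7), (5, 8), (5, 11), (5, 12), (5, 15), (6, 0), (6, 3), (6, 4), (6, 7), (6, 8), (6, 11), (6, 12), (6, 15), (7, 0), (7, 1), (7, 2), (7, 3), (7, 4), (7, 5), (7, 6), (7, 7), (7, 8), (7, 9), (7, 10), (7, 11), (7, 12), (7, 13), (7, 14), (7, 15)]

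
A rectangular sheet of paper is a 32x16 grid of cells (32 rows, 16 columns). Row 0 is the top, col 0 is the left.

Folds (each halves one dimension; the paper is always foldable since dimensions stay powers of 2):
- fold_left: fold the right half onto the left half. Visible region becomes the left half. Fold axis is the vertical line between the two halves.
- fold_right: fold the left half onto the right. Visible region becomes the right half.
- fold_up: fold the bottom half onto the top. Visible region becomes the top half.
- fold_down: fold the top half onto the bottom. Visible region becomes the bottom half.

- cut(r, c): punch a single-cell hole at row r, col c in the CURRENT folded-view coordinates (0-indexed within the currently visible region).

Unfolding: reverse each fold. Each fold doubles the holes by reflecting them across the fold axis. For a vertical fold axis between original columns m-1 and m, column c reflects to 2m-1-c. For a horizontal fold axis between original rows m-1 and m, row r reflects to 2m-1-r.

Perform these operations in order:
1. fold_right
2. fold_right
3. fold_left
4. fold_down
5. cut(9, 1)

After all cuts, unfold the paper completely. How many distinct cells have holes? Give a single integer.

Op 1 fold_right: fold axis v@8; visible region now rows[0,32) x cols[8,16) = 32x8
Op 2 fold_right: fold axis v@12; visible region now rows[0,32) x cols[12,16) = 32x4
Op 3 fold_left: fold axis v@14; visible region now rows[0,32) x cols[12,14) = 32x2
Op 4 fold_down: fold axis h@16; visible region now rows[16,32) x cols[12,14) = 16x2
Op 5 cut(9, 1): punch at orig (25,13); cuts so far [(25, 13)]; region rows[16,32) x cols[12,14) = 16x2
Unfold 1 (reflect across h@16): 2 holes -> [(6, 13), (25, 13)]
Unfold 2 (reflect across v@14): 4 holes -> [(6, 13), (6, 14), (25, 13), (25, 14)]
Unfold 3 (reflect across v@12): 8 holes -> [(6, 9), (6, 10), (6, 13), (6, 14), (25, 9), (25, 10), (25, 13), (25, 14)]
Unfold 4 (reflect across v@8): 16 holes -> [(6, 1), (6, 2), (6, 5), (6, 6), (6, 9), (6, 10), (6, 13), (6, 14), (25, 1), (25, 2), (25, 5), (25, 6), (25, 9), (25, 10), (25, 13), (25, 14)]

Answer: 16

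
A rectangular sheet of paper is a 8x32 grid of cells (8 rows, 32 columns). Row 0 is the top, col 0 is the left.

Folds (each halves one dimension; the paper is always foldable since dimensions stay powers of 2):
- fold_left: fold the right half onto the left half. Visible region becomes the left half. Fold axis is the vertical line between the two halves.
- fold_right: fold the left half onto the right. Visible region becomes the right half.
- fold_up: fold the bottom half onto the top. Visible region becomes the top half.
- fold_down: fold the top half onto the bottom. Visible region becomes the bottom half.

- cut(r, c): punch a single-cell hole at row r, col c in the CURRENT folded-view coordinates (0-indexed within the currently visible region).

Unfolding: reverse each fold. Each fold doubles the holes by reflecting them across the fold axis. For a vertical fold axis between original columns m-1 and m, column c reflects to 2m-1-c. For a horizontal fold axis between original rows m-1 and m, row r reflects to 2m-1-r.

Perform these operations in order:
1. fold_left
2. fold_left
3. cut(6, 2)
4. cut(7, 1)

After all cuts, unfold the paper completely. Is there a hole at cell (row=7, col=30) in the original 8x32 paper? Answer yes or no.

Op 1 fold_left: fold axis v@16; visible region now rows[0,8) x cols[0,16) = 8x16
Op 2 fold_left: fold axis v@8; visible region now rows[0,8) x cols[0,8) = 8x8
Op 3 cut(6, 2): punch at orig (6,2); cuts so far [(6, 2)]; region rows[0,8) x cols[0,8) = 8x8
Op 4 cut(7, 1): punch at orig (7,1); cuts so far [(6, 2), (7, 1)]; region rows[0,8) x cols[0,8) = 8x8
Unfold 1 (reflect across v@8): 4 holes -> [(6, 2), (6, 13), (7, 1), (7, 14)]
Unfold 2 (reflect across v@16): 8 holes -> [(6, 2), (6, 13), (6, 18), (6, 29), (7, 1), (7, 14), (7, 17), (7, 30)]
Holes: [(6, 2), (6, 13), (6, 18), (6, 29), (7, 1), (7, 14), (7, 17), (7, 30)]

Answer: yes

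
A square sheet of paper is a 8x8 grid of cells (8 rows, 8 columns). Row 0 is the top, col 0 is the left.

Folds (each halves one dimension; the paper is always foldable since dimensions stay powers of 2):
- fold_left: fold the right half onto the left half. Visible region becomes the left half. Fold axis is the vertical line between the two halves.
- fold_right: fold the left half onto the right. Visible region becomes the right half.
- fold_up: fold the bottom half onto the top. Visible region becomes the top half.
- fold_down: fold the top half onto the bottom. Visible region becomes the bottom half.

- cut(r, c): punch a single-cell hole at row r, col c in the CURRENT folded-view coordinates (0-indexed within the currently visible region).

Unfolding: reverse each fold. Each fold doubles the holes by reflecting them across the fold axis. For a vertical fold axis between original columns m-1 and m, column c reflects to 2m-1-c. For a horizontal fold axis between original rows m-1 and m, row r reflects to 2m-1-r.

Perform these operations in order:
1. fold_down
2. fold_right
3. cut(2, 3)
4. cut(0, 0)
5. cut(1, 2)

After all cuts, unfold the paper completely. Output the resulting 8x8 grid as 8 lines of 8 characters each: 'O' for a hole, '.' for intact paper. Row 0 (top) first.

Answer: ........
O......O
.O....O.
...OO...
...OO...
.O....O.
O......O
........

Derivation:
Op 1 fold_down: fold axis h@4; visible region now rows[4,8) x cols[0,8) = 4x8
Op 2 fold_right: fold axis v@4; visible region now rows[4,8) x cols[4,8) = 4x4
Op 3 cut(2, 3): punch at orig (6,7); cuts so far [(6, 7)]; region rows[4,8) x cols[4,8) = 4x4
Op 4 cut(0, 0): punch at orig (4,4); cuts so far [(4, 4), (6, 7)]; region rows[4,8) x cols[4,8) = 4x4
Op 5 cut(1, 2): punch at orig (5,6); cuts so far [(4, 4), (5, 6), (6, 7)]; region rows[4,8) x cols[4,8) = 4x4
Unfold 1 (reflect across v@4): 6 holes -> [(4, 3), (4, 4), (5, 1), (5, 6), (6, 0), (6, 7)]
Unfold 2 (reflect across h@4): 12 holes -> [(1, 0), (1, 7), (2, 1), (2, 6), (3, 3), (3, 4), (4, 3), (4, 4), (5, 1), (5, 6), (6, 0), (6, 7)]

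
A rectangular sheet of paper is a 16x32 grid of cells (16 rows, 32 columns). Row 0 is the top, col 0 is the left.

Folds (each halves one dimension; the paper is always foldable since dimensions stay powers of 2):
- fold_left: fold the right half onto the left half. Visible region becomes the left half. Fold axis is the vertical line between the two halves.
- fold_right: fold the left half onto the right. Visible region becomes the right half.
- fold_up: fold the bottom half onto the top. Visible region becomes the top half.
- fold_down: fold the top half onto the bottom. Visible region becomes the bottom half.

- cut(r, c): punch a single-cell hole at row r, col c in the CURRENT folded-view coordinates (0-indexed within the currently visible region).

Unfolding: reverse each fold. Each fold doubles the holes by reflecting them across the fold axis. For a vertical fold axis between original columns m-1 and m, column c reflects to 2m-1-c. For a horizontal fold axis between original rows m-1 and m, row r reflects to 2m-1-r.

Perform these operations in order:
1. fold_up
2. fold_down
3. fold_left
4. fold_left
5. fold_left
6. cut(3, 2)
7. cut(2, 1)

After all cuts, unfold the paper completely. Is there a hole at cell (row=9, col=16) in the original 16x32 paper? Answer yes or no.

Answer: no

Derivation:
Op 1 fold_up: fold axis h@8; visible region now rows[0,8) x cols[0,32) = 8x32
Op 2 fold_down: fold axis h@4; visible region now rows[4,8) x cols[0,32) = 4x32
Op 3 fold_left: fold axis v@16; visible region now rows[4,8) x cols[0,16) = 4x16
Op 4 fold_left: fold axis v@8; visible region now rows[4,8) x cols[0,8) = 4x8
Op 5 fold_left: fold axis v@4; visible region now rows[4,8) x cols[0,4) = 4x4
Op 6 cut(3, 2): punch at orig (7,2); cuts so far [(7, 2)]; region rows[4,8) x cols[0,4) = 4x4
Op 7 cut(2, 1): punch at orig (6,1); cuts so far [(6, 1), (7, 2)]; region rows[4,8) x cols[0,4) = 4x4
Unfold 1 (reflect across v@4): 4 holes -> [(6, 1), (6, 6), (7, 2), (7, 5)]
Unfold 2 (reflect across v@8): 8 holes -> [(6, 1), (6, 6), (6, 9), (6, 14), (7, 2), (7, 5), (7, 10), (7, 13)]
Unfold 3 (reflect across v@16): 16 holes -> [(6, 1), (6, 6), (6, 9), (6, 14), (6, 17), (6, 22), (6, 25), (6, 30), (7, 2), (7, 5), (7, 10), (7, 13), (7, 18), (7, 21), (7, 26), (7, 29)]
Unfold 4 (reflect across h@4): 32 holes -> [(0, 2), (0, 5), (0, 10), (0, 13), (0, 18), (0, 21), (0, 26), (0, 29), (1, 1), (1, 6), (1, 9), (1, 14), (1, 17), (1, 22), (1, 25), (1, 30), (6, 1), (6, 6), (6, 9), (6, 14), (6, 17), (6, 22), (6, 25), (6, 30), (7, 2), (7, 5), (7, 10), (7, 13), (7, 18), (7, 21), (7, 26), (7, 29)]
Unfold 5 (reflect across h@8): 64 holes -> [(0, 2), (0, 5), (0, 10), (0, 13), (0, 18), (0, 21), (0, 26), (0, 29), (1, 1), (1, 6), (1, 9), (1, 14), (1, 17), (1, 22), (1, 25), (1, 30), (6, 1), (6, 6), (6, 9), (6, 14), (6, 17), (6, 22), (6, 25), (6, 30), (7, 2), (7, 5), (7, 10), (7, 13), (7, 18), (7, 21), (7, 26), (7, 29), (8, 2), (8, 5), (8, 10), (8, 13), (8, 18), (8, 21), (8, 26), (8, 29), (9, 1), (9, 6), (9, 9), (9, 14), (9, 17), (9, 22), (9, 25), (9, 30), (14, 1), (14, 6), (14, 9), (14, 14), (14, 17), (14, 22), (14, 25), (14, 30), (15, 2), (15, 5), (15, 10), (15, 13), (15, 18), (15, 21), (15, 26), (15, 29)]
Holes: [(0, 2), (0, 5), (0, 10), (0, 13), (0, 18), (0, 21), (0, 26), (0, 29), (1, 1), (1, 6), (1, 9), (1, 14), (1, 17), (1, 22), (1, 25), (1, 30), (6, 1), (6, 6), (6, 9), (6, 14), (6, 17), (6, 22), (6, 25), (6, 30), (7, 2), (7, 5), (7, 10), (7, 13), (7, 18), (7, 21), (7, 26), (7, 29), (8, 2), (8, 5), (8, 10), (8, 13), (8, 18), (8, 21), (8, 26), (8, 29), (9, 1), (9, 6), (9, 9), (9, 14), (9, 17), (9, 22), (9, 25), (9, 30), (14, 1), (14, 6), (14, 9), (14, 14), (14, 17), (14, 22), (14, 25), (14, 30), (15, 2), (15, 5), (15, 10), (15, 13), (15, 18), (15, 21), (15, 26), (15, 29)]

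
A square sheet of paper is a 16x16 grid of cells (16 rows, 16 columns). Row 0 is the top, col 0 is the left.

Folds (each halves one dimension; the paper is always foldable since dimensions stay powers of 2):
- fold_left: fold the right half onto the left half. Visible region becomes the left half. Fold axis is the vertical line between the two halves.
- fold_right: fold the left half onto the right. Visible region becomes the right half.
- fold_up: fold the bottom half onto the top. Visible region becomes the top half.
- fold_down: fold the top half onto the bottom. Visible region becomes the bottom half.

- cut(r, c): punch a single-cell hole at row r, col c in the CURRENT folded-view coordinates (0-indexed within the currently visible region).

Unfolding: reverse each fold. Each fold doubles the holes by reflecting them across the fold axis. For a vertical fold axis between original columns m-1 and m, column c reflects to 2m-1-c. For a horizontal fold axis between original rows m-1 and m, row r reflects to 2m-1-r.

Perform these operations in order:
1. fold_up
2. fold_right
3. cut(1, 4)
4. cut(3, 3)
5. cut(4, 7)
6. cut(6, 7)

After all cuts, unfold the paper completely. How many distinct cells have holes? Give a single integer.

Op 1 fold_up: fold axis h@8; visible region now rows[0,8) x cols[0,16) = 8x16
Op 2 fold_right: fold axis v@8; visible region now rows[0,8) x cols[8,16) = 8x8
Op 3 cut(1, 4): punch at orig (1,12); cuts so far [(1, 12)]; region rows[0,8) x cols[8,16) = 8x8
Op 4 cut(3, 3): punch at orig (3,11); cuts so far [(1, 12), (3, 11)]; region rows[0,8) x cols[8,16) = 8x8
Op 5 cut(4, 7): punch at orig (4,15); cuts so far [(1, 12), (3, 11), (4, 15)]; region rows[0,8) x cols[8,16) = 8x8
Op 6 cut(6, 7): punch at orig (6,15); cuts so far [(1, 12), (3, 11), (4, 15), (6, 15)]; region rows[0,8) x cols[8,16) = 8x8
Unfold 1 (reflect across v@8): 8 holes -> [(1, 3), (1, 12), (3, 4), (3, 11), (4, 0), (4, 15), (6, 0), (6, 15)]
Unfold 2 (reflect across h@8): 16 holes -> [(1, 3), (1, 12), (3, 4), (3, 11), (4, 0), (4, 15), (6, 0), (6, 15), (9, 0), (9, 15), (11, 0), (11, 15), (12, 4), (12, 11), (14, 3), (14, 12)]

Answer: 16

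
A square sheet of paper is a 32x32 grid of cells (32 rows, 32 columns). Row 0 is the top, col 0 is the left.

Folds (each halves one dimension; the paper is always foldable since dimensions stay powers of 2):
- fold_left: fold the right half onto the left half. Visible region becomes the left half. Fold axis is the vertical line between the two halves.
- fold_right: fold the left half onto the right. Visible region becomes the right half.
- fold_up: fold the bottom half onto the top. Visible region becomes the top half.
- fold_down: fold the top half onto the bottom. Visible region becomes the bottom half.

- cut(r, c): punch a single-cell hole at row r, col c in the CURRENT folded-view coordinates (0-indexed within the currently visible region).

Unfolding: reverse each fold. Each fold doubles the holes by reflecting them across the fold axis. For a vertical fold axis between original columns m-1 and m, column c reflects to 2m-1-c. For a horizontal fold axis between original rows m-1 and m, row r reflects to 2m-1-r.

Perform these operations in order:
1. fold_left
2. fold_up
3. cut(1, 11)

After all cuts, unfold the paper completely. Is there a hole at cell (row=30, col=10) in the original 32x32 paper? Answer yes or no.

Op 1 fold_left: fold axis v@16; visible region now rows[0,32) x cols[0,16) = 32x16
Op 2 fold_up: fold axis h@16; visible region now rows[0,16) x cols[0,16) = 16x16
Op 3 cut(1, 11): punch at orig (1,11); cuts so far [(1, 11)]; region rows[0,16) x cols[0,16) = 16x16
Unfold 1 (reflect across h@16): 2 holes -> [(1, 11), (30, 11)]
Unfold 2 (reflect across v@16): 4 holes -> [(1, 11), (1, 20), (30, 11), (30, 20)]
Holes: [(1, 11), (1, 20), (30, 11), (30, 20)]

Answer: no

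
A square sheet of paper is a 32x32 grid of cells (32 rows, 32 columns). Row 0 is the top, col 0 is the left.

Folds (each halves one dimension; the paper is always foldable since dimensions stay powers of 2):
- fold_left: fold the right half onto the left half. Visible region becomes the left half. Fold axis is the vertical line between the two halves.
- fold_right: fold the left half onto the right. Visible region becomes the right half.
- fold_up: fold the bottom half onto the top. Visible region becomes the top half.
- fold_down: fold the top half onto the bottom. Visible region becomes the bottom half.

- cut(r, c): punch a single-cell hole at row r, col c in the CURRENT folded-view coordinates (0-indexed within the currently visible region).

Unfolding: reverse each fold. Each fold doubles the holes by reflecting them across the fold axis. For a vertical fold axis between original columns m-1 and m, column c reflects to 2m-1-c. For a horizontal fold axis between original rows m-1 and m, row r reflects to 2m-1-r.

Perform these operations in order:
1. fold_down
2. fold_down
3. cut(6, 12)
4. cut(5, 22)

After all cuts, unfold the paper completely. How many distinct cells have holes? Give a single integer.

Op 1 fold_down: fold axis h@16; visible region now rows[16,32) x cols[0,32) = 16x32
Op 2 fold_down: fold axis h@24; visible region now rows[24,32) x cols[0,32) = 8x32
Op 3 cut(6, 12): punch at orig (30,12); cuts so far [(30, 12)]; region rows[24,32) x cols[0,32) = 8x32
Op 4 cut(5, 22): punch at orig (29,22); cuts so far [(29, 22), (30, 12)]; region rows[24,32) x cols[0,32) = 8x32
Unfold 1 (reflect across h@24): 4 holes -> [(17, 12), (18, 22), (29, 22), (30, 12)]
Unfold 2 (reflect across h@16): 8 holes -> [(1, 12), (2, 22), (13, 22), (14, 12), (17, 12), (18, 22), (29, 22), (30, 12)]

Answer: 8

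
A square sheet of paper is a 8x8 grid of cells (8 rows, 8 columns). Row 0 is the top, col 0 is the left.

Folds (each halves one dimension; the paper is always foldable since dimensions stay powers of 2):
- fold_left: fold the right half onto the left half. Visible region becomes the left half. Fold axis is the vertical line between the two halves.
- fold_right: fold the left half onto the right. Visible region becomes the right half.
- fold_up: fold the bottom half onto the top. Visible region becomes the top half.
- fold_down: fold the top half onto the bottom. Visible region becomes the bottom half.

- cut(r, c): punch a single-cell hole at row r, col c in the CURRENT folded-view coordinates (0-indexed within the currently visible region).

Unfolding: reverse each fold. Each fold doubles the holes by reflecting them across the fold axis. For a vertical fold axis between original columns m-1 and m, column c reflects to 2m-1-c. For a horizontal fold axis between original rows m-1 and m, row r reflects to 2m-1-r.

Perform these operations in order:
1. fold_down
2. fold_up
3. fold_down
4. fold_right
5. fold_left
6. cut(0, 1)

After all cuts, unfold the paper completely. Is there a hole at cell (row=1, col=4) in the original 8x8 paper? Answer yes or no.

Op 1 fold_down: fold axis h@4; visible region now rows[4,8) x cols[0,8) = 4x8
Op 2 fold_up: fold axis h@6; visible region now rows[4,6) x cols[0,8) = 2x8
Op 3 fold_down: fold axis h@5; visible region now rows[5,6) x cols[0,8) = 1x8
Op 4 fold_right: fold axis v@4; visible region now rows[5,6) x cols[4,8) = 1x4
Op 5 fold_left: fold axis v@6; visible region now rows[5,6) x cols[4,6) = 1x2
Op 6 cut(0, 1): punch at orig (5,5); cuts so far [(5, 5)]; region rows[5,6) x cols[4,6) = 1x2
Unfold 1 (reflect across v@6): 2 holes -> [(5, 5), (5, 6)]
Unfold 2 (reflect across v@4): 4 holes -> [(5, 1), (5, 2), (5, 5), (5, 6)]
Unfold 3 (reflect across h@5): 8 holes -> [(4, 1), (4, 2), (4, 5), (4, 6), (5, 1), (5, 2), (5, 5), (5, 6)]
Unfold 4 (reflect across h@6): 16 holes -> [(4, 1), (4, 2), (4, 5), (4, 6), (5, 1), (5, 2), (5, 5), (5, 6), (6, 1), (6, 2), (6, 5), (6, 6), (7, 1), (7, 2), (7, 5), (7, 6)]
Unfold 5 (reflect across h@4): 32 holes -> [(0, 1), (0, 2), (0, 5), (0, 6), (1, 1), (1, 2), (1, 5), (1, 6), (2, 1), (2, 2), (2, 5), (2, 6), (3, 1), (3, 2), (3, 5), (3, 6), (4, 1), (4, 2), (4, 5), (4, 6), (5, 1), (5, 2), (5, 5), (5, 6), (6, 1), (6, 2), (6, 5), (6, 6), (7, 1), (7, 2), (7, 5), (7, 6)]
Holes: [(0, 1), (0, 2), (0, 5), (0, 6), (1, 1), (1, 2), (1, 5), (1, 6), (2, 1), (2, 2), (2, 5), (2, 6), (3, 1), (3, 2), (3, 5), (3, 6), (4, 1), (4, 2), (4, 5), (4, 6), (5, 1), (5, 2), (5, 5), (5, 6), (6, 1), (6, 2), (6, 5), (6, 6), (7, 1), (7, 2), (7, 5), (7, 6)]

Answer: no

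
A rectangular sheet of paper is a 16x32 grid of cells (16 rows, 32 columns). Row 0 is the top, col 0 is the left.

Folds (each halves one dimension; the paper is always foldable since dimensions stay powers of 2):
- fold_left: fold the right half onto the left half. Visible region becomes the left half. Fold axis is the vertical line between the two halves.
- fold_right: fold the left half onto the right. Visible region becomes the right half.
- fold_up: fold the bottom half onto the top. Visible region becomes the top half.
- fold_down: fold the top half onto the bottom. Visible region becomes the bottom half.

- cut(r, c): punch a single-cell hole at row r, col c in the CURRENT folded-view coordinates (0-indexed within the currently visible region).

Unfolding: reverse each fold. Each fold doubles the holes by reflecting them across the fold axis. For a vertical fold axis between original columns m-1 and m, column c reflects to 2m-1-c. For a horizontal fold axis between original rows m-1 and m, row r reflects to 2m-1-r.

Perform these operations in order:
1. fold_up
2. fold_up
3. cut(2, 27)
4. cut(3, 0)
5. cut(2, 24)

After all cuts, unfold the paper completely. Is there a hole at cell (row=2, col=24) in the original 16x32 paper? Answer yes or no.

Op 1 fold_up: fold axis h@8; visible region now rows[0,8) x cols[0,32) = 8x32
Op 2 fold_up: fold axis h@4; visible region now rows[0,4) x cols[0,32) = 4x32
Op 3 cut(2, 27): punch at orig (2,27); cuts so far [(2, 27)]; region rows[0,4) x cols[0,32) = 4x32
Op 4 cut(3, 0): punch at orig (3,0); cuts so far [(2, 27), (3, 0)]; region rows[0,4) x cols[0,32) = 4x32
Op 5 cut(2, 24): punch at orig (2,24); cuts so far [(2, 24), (2, 27), (3, 0)]; region rows[0,4) x cols[0,32) = 4x32
Unfold 1 (reflect across h@4): 6 holes -> [(2, 24), (2, 27), (3, 0), (4, 0), (5, 24), (5, 27)]
Unfold 2 (reflect across h@8): 12 holes -> [(2, 24), (2, 27), (3, 0), (4, 0), (5, 24), (5, 27), (10, 24), (10, 27), (11, 0), (12, 0), (13, 24), (13, 27)]
Holes: [(2, 24), (2, 27), (3, 0), (4, 0), (5, 24), (5, 27), (10, 24), (10, 27), (11, 0), (12, 0), (13, 24), (13, 27)]

Answer: yes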